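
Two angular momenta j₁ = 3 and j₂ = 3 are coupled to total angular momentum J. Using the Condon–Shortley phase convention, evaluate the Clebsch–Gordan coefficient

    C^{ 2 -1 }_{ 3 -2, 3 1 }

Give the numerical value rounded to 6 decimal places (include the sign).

√[5·4!2!2!/9! · 1!5!4!2!1!3!] = √(320/7)
  +(−1)^3/∏(3,1,2,1,0,1)! = -1/12  (running -1/12)
  +(−1)^4/∏(4,0,1,0,1,2)! = 1/48  (running -1/16)
⟨..|..⟩ = √(320/7)·(-1/16) = -0.422577

−√(5/28) ≈ -0.422577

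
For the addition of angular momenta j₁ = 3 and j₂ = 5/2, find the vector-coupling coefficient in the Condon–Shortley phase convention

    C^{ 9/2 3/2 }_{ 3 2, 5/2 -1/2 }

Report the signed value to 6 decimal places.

+√(169/462) ≈ +0.604815

j₁+j₂−J=1  J+j₁−j₂=5  J−j₁+j₂=4  j₁+j₂+J+1=11
(j₁±m₁, j₂±m₂, J±M) = (5,1,2,3,6,3)
P² = 345600/77
sum k=0..1:
  [0] +1/96 = 1/96
  [1] −1/720 = -1/720
S = 13/1440
C² = P²·S² = 169/462 ; C = +0.604815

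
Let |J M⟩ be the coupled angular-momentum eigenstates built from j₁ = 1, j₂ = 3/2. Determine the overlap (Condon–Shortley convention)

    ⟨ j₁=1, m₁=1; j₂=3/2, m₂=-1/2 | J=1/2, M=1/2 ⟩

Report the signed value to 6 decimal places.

j₁+j₂−J=2  J+j₁−j₂=0  J−j₁+j₂=1  j₁+j₂+J+1=4
(j₁±m₁, j₂±m₂, J±M) = (2,0,1,2,1,0)
P² = 2/3
sum k=0..0:
  [0] +1/2 = 1/2
S = 1/2
C² = P²·S² = 1/6 ; C = +0.408248

+0.408248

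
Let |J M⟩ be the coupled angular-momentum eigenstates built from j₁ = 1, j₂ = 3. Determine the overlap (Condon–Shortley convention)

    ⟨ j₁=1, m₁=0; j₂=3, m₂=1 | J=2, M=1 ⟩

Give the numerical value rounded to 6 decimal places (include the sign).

j₁+j₂−J=2  J+j₁−j₂=0  J−j₁+j₂=4  j₁+j₂+J+1=7
(j₁±m₁, j₂±m₂, J±M) = (1,1,4,2,3,1)
P² = 96/7
sum k=1..1:
  [1] −1/6 = -1/6
S = -1/6
C² = P²·S² = 8/21 ; C = -0.617213

-0.617213  (= −√(8/21))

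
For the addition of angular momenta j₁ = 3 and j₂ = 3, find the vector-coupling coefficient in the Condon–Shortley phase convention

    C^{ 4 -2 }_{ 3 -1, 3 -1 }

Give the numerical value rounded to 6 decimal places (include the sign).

j₁+j₂−J=2  J+j₁−j₂=4  J−j₁+j₂=4  j₁+j₂+J+1=11
(j₁±m₁, j₂±m₂, J±M) = (2,4,2,4,2,6)
P² = 331776/385
sum k=0..2:
  [0] +1/192 = 1/192
  [1] −1/36 = -1/36
  [2] +1/192 = 1/192
S = -5/288
C² = P²·S² = 20/77 ; C = -0.509647

−√(20/77) ≈ -0.509647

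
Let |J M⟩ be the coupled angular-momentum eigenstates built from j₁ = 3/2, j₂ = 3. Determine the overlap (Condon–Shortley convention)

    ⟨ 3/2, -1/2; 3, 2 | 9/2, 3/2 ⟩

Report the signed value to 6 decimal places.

+√(3/14) = +0.462910

triangle: 0!·3!·6!/10! = 4320/3628800
(j±m)!: 1!·2!·5!·1!·6!·3! = 1036800
prefactor² = (2J+1)·Δ·N² = 86400/7
  k=0: +1/(0!·0!·2!·5!·1!·1!) = 1/240
Σ = 1/240  ⇒  CG² = 86400/7·1/240² = 3/14
CG = +√(3/14) = +0.462910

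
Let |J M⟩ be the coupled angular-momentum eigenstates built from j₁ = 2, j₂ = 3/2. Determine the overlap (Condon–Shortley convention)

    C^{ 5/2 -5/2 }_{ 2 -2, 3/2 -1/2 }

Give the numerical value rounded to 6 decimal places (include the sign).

triangle: 1!·3!·2!/7! = 12/5040
(j±m)!: 0!·4!·1!·2!·0!·5! = 5760
prefactor² = (2J+1)·Δ·N² = 576/7
  k=1: −1/(1!·0!·3!·0!·0!·2!) = -1/12
Σ = -1/12  ⇒  CG² = 576/7·(-1/12)² = 4/7
CG = −√(4/7) = -0.755929

−√(4/7) = -0.755929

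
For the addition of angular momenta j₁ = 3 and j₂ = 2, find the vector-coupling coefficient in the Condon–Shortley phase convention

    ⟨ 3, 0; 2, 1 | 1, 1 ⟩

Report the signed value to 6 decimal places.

j₁+j₂−J=4  J+j₁−j₂=2  J−j₁+j₂=0  j₁+j₂+J+1=7
(j₁±m₁, j₂±m₂, J±M) = (3,3,3,1,2,0)
P² = 432/35
sum k=3..3:
  [3] −1/12 = -1/12
S = -1/12
C² = P²·S² = 3/35 ; C = -0.292770

−√(3/35) ≈ -0.292770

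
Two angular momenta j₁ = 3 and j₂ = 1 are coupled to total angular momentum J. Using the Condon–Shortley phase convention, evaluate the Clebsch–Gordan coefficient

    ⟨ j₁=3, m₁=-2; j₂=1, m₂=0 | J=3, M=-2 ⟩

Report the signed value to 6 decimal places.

−√(1/3) ≈ -0.577350

j₁+j₂−J=1  J+j₁−j₂=5  J−j₁+j₂=1  j₁+j₂+J+1=8
(j₁±m₁, j₂±m₂, J±M) = (1,5,1,1,1,5)
P² = 300
sum k=0..1:
  [0] +1/120 = 1/120
  [1] −1/24 = -1/24
S = -1/30
C² = P²·S² = 1/3 ; C = -0.577350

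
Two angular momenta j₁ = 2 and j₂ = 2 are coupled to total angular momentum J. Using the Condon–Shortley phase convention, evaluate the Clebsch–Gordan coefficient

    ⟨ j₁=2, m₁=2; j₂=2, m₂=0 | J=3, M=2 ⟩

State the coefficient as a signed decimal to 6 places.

triangle: 1!·3!·3!/8! = 36/40320
(j±m)!: 4!·0!·2!·2!·5!·1! = 11520
prefactor² = (2J+1)·Δ·N² = 72
  k=0: +1/(0!·1!·0!·2!·3!·1!) = 1/12
Σ = 1/12  ⇒  CG² = 72·1/12² = 1/2
CG = +√(1/2) = +0.707107

+√(1/2) = +0.707107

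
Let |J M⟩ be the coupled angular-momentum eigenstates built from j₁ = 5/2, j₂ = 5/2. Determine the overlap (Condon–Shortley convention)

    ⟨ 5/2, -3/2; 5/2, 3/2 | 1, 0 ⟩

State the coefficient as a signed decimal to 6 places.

-0.358569

√[3·4!1!1!/7! · 1!4!4!1!1!1!] = √(288/35)
  +(−1)^3/∏(3,1,1,1,0,0)! = -1/6  (running -1/6)
  +(−1)^4/∏(4,0,0,0,1,1)! = 1/24  (running -1/8)
⟨..|..⟩ = √(288/35)·(-1/8) = -0.358569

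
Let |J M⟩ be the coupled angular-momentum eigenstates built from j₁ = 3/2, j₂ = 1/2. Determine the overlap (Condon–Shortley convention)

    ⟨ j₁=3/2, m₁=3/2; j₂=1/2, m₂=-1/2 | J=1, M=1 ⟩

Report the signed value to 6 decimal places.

√[3·1!2!0!/4! · 3!0!0!1!2!0!] = √(3)
  +(−1)^0/∏(0,1,0,0,2,0)! = 1/2  (running 1/2)
⟨..|..⟩ = √(3)·(1/2) = +0.866025

+√(3/4) ≈ +0.866025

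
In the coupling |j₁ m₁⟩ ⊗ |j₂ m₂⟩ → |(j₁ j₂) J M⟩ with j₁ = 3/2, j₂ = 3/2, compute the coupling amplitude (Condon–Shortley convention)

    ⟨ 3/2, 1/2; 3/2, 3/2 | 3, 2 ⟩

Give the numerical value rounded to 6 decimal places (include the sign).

j₁+j₂−J=0  J+j₁−j₂=3  J−j₁+j₂=3  j₁+j₂+J+1=7
(j₁±m₁, j₂±m₂, J±M) = (2,1,3,0,5,1)
P² = 72
sum k=0..0:
  [0] +1/12 = 1/12
S = 1/12
C² = P²·S² = 1/2 ; C = +0.707107

+0.707107  (= +√(1/2))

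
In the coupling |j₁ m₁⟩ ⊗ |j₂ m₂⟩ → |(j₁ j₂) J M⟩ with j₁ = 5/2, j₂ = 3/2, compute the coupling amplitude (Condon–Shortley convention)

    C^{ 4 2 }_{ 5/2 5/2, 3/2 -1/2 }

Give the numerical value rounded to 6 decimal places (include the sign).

triangle: 0!*5!*3!/9! = 720/362880
(j±m)!: 5!*0!*1!*2!*6!*2! = 345600
prefactor² = (2J+1)*Δ*N² = 43200/7
  k=0: +1/(0!*0!*0!*1!*5!*2!) = 1/240
Σ = 1/240  ⇒  CG² = 43200/7*1/240² = 3/28
CG = +√(3/28) = +0.327327

+0.327327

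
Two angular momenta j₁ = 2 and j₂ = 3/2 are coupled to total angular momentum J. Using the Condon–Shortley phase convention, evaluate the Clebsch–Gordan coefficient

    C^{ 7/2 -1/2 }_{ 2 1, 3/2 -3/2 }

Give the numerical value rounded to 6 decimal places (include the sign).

j₁+j₂−J=0  J+j₁−j₂=4  J−j₁+j₂=3  j₁+j₂+J+1=8
(j₁±m₁, j₂±m₂, J±M) = (3,1,0,3,3,4)
P² = 5184/35
sum k=0..0:
  [0] +1/36 = 1/36
S = 1/36
C² = P²·S² = 4/35 ; C = +0.338062

+0.338062  (= +√(4/35))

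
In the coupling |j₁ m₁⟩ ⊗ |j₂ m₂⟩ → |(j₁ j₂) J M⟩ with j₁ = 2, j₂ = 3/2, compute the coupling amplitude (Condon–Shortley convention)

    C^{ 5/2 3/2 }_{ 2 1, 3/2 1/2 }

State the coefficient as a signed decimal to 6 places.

+0.169031

j₁+j₂−J=1  J+j₁−j₂=3  J−j₁+j₂=2  j₁+j₂+J+1=7
(j₁±m₁, j₂±m₂, J±M) = (3,1,2,1,4,1)
P² = 144/35
sum k=0..1:
  [0] +1/4 = 1/4
  [1] −1/6 = -1/6
S = 1/12
C² = P²·S² = 1/35 ; C = +0.169031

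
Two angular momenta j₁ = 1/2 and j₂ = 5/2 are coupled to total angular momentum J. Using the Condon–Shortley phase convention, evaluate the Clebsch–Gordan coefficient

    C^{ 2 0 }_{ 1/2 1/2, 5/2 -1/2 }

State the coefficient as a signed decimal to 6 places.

+√(1/2) ≈ +0.707107

√[5·1!0!4!/6! · 1!0!2!3!2!2!] = √(8)
  +(−1)^0/∏(0,1,0,2,0,2)! = 1/4  (running 1/4)
⟨..|..⟩ = √(8)·(1/4) = +0.707107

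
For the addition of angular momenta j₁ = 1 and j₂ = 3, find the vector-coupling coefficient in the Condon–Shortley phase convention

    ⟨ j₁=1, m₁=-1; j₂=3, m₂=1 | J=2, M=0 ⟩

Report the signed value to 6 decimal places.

+0.534522

triangle: 2!×0!×4!/7! = 48/5040
(j±m)!: 0!×2!×4!×2!×2!×2! = 384
prefactor² = (2J+1)×Δ×N² = 128/7
  k=2: +1/(2!×0!×0!×2!×0!×2!) = 1/8
Σ = 1/8  ⇒  CG² = 128/7×1/8² = 2/7
CG = +√(2/7) = +0.534522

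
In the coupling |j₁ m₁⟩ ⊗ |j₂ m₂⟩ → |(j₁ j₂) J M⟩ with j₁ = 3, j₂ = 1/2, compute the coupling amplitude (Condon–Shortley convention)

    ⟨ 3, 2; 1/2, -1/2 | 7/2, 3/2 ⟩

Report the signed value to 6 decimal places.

+√(2/7) ≈ +0.534522

j₁+j₂−J=0  J+j₁−j₂=6  J−j₁+j₂=1  j₁+j₂+J+1=8
(j₁±m₁, j₂±m₂, J±M) = (5,1,0,1,5,2)
P² = 28800/7
sum k=0..0:
  [0] +1/120 = 1/120
S = 1/120
C² = P²·S² = 2/7 ; C = +0.534522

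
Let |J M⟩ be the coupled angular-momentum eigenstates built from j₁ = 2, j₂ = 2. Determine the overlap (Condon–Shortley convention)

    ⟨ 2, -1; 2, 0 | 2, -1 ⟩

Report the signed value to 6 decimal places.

−√(1/14) ≈ -0.267261

√[5·2!2!2!/7! · 1!3!2!2!1!3!] = √(8/7)
  +(−1)^1/∏(1,1,2,1,0,1)! = -1/2  (running -1/2)
  +(−1)^2/∏(2,0,1,0,1,2)! = 1/4  (running -1/4)
⟨..|..⟩ = √(8/7)·(-1/4) = -0.267261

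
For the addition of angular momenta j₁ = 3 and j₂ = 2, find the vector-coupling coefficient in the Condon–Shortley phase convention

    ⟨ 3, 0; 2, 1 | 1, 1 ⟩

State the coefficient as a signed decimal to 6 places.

j₁+j₂−J=4  J+j₁−j₂=2  J−j₁+j₂=0  j₁+j₂+J+1=7
(j₁±m₁, j₂±m₂, J±M) = (3,3,3,1,2,0)
P² = 432/35
sum k=3..3:
  [3] −1/12 = -1/12
S = -1/12
C² = P²·S² = 3/35 ; C = -0.292770

-0.292770  (= −√(3/35))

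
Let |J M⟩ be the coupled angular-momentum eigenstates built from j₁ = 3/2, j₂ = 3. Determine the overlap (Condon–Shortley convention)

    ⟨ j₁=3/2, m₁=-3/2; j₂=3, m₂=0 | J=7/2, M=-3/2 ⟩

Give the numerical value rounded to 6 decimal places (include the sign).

-0.690066

triangle: 1!*2!*5!/9! = 240/362880
(j±m)!: 0!*3!*3!*3!*2!*5! = 51840
prefactor² = (2J+1)*Δ*N² = 1920/7
  k=1: −1/(1!*0!*2!*2!*0!*3!) = -1/24
Σ = -1/24  ⇒  CG² = 1920/7*(-1/24)² = 10/21
CG = −√(10/21) = -0.690066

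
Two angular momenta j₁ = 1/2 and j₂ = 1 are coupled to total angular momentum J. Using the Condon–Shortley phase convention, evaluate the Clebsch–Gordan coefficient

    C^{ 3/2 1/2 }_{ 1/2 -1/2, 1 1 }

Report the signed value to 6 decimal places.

√[4·0!1!2!/4! · 0!1!2!0!2!1!] = √(4/3)
  +(−1)^0/∏(0,0,1,2,0,0)! = 1/2  (running 1/2)
⟨..|..⟩ = √(4/3)·(1/2) = +0.577350

+√(1/3) = +0.577350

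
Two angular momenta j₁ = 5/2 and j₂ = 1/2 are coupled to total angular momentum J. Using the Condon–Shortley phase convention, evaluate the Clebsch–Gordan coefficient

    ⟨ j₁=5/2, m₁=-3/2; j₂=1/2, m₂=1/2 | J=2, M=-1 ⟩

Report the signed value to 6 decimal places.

-0.816497

j₁+j₂−J=1  J+j₁−j₂=4  J−j₁+j₂=0  j₁+j₂+J+1=6
(j₁±m₁, j₂±m₂, J±M) = (1,4,1,0,1,3)
P² = 24
sum k=1..1:
  [1] −1/6 = -1/6
S = -1/6
C² = P²·S² = 2/3 ; C = -0.816497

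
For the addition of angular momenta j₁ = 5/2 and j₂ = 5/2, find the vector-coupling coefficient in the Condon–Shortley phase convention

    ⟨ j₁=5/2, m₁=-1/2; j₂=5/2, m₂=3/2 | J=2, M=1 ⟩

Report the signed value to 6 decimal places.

+√(1/7) ≈ +0.377964

triangle: 3!·2!·2!/8! = 24/40320
(j±m)!: 2!·3!·4!·1!·3!·1! = 1728
prefactor² = (2J+1)·Δ·N² = 36/7
  k=2: +1/(2!·1!·1!·2!·1!·0!) = 1/4
  k=3: −1/(3!·0!·0!·1!·2!·1!) = -1/12
Σ = 1/6  ⇒  CG² = 36/7·1/6² = 1/7
CG = +√(1/7) = +0.377964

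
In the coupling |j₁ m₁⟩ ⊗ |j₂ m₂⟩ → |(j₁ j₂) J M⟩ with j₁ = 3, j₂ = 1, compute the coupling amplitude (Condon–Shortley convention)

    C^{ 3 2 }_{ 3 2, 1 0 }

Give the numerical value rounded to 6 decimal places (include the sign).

+0.577350

triangle: 1!×5!×1!/8! = 120/40320
(j±m)!: 5!×1!×1!×1!×5!×1! = 14400
prefactor² = (2J+1)×Δ×N² = 300
  k=0: +1/(0!×1!×1!×1!×4!×0!) = 1/24
  k=1: −1/(1!×0!×0!×0!×5!×1!) = -1/120
Σ = 1/30  ⇒  CG² = 300×1/30² = 1/3
CG = +√(1/3) = +0.577350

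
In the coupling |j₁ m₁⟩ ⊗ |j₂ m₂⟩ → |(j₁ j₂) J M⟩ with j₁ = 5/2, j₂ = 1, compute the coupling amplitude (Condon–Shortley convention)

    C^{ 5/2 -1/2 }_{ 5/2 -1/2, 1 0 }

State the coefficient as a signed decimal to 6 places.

j₁+j₂−J=1  J+j₁−j₂=4  J−j₁+j₂=1  j₁+j₂+J+1=7
(j₁±m₁, j₂±m₂, J±M) = (2,3,1,1,2,3)
P² = 144/35
sum k=0..1:
  [0] +1/6 = 1/6
  [1] −1/4 = -1/4
S = -1/12
C² = P²·S² = 1/35 ; C = -0.169031

-0.169031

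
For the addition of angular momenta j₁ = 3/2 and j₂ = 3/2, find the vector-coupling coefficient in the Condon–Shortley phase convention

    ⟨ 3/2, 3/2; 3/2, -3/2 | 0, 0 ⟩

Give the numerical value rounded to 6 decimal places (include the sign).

j₁+j₂−J=3  J+j₁−j₂=0  J−j₁+j₂=0  j₁+j₂+J+1=4
(j₁±m₁, j₂±m₂, J±M) = (3,0,0,3,0,0)
P² = 9
sum k=0..0:
  [0] +1/6 = 1/6
S = 1/6
C² = P²·S² = 1/4 ; C = +0.500000

+0.500000  (= +√(1/4))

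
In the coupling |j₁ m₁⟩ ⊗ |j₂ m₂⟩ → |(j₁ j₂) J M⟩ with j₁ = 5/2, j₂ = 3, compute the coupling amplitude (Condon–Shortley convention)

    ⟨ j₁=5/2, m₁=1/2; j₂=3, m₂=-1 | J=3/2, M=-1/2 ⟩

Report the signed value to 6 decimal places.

j₁+j₂−J=4  J+j₁−j₂=1  J−j₁+j₂=2  j₁+j₂+J+1=8
(j₁±m₁, j₂±m₂, J±M) = (3,2,2,4,1,2)
P² = 192/35
sum k=1..2:
  [1] −1/6 = -1/6
  [2] +1/8 = 1/8
S = -1/24
C² = P²·S² = 1/105 ; C = -0.097590

−√(1/105) = -0.097590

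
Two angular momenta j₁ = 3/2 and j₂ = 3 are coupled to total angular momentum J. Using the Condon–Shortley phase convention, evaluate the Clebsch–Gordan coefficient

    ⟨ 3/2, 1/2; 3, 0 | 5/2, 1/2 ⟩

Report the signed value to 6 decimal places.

j₁+j₂−J=2  J+j₁−j₂=1  J−j₁+j₂=4  j₁+j₂+J+1=8
(j₁±m₁, j₂±m₂, J±M) = (2,1,3,3,3,2)
P² = 216/35
sum k=0..1:
  [0] +1/12 = 1/12
  [1] −1/4 = -1/4
S = -1/6
C² = P²·S² = 6/35 ; C = -0.414039

−√(6/35) ≈ -0.414039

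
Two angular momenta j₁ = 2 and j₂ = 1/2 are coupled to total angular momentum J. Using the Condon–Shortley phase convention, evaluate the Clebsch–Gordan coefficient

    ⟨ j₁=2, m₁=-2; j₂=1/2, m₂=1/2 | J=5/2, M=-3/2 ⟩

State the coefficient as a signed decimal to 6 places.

+√(1/5) = +0.447214

j₁+j₂−J=0  J+j₁−j₂=4  J−j₁+j₂=1  j₁+j₂+J+1=6
(j₁±m₁, j₂±m₂, J±M) = (0,4,1,0,1,4)
P² = 576/5
sum k=0..0:
  [0] +1/24 = 1/24
S = 1/24
C² = P²·S² = 1/5 ; C = +0.447214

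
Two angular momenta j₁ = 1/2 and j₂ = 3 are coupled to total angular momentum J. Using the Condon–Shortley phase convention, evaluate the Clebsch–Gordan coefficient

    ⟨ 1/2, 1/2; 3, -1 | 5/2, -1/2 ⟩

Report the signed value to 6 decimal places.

√[6·1!0!5!/7! · 1!0!2!4!2!3!] = √(576/7)
  +(−1)^0/∏(0,1,0,2,0,3)! = 1/12  (running 1/12)
⟨..|..⟩ = √(576/7)·(1/12) = +0.755929

+√(4/7) ≈ +0.755929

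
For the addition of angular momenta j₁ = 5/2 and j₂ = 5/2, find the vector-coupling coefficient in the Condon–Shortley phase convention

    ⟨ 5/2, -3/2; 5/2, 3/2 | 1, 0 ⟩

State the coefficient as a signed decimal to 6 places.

-0.358569  (= −√(9/70))

j₁+j₂−J=4  J+j₁−j₂=1  J−j₁+j₂=1  j₁+j₂+J+1=7
(j₁±m₁, j₂±m₂, J±M) = (1,4,4,1,1,1)
P² = 288/35
sum k=3..4:
  [3] −1/6 = -1/6
  [4] +1/24 = 1/24
S = -1/8
C² = P²·S² = 9/70 ; C = -0.358569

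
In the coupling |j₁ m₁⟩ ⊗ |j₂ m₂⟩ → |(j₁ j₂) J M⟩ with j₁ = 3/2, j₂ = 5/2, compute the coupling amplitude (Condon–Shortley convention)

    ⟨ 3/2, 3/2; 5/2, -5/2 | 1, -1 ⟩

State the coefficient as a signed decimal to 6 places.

triangle: 3!·0!·2!/6! = 12/720
(j±m)!: 3!·0!·0!·5!·0!·2! = 1440
prefactor² = (2J+1)·Δ·N² = 72
  k=0: +1/(0!·3!·0!·0!·0!·2!) = 1/12
Σ = 1/12  ⇒  CG² = 72·1/12² = 1/2
CG = +√(1/2) = +0.707107

+√(1/2) ≈ +0.707107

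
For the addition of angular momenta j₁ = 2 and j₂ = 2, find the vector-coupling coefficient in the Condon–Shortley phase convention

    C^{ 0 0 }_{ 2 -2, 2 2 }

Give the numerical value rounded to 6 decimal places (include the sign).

+0.447214

triangle: 4!*0!*0!/5! = 24/120
(j±m)!: 0!*4!*4!*0!*0!*0! = 576
prefactor² = (2J+1)*Δ*N² = 576/5
  k=4: +1/(4!*0!*0!*0!*0!*0!) = 1/24
Σ = 1/24  ⇒  CG² = 576/5*1/24² = 1/5
CG = +√(1/5) = +0.447214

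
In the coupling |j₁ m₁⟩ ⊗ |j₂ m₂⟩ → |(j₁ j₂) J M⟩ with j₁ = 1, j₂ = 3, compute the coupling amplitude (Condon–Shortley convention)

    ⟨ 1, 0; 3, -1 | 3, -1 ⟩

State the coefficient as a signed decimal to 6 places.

√[7·1!1!5!/8! · 1!1!2!4!2!4!] = √(48)
  +(−1)^0/∏(0,1,1,2,0,3)! = 1/12  (running 1/12)
  +(−1)^1/∏(1,0,0,1,1,4)! = -1/24  (running 1/24)
⟨..|..⟩ = √(48)·(1/24) = +0.288675

+0.288675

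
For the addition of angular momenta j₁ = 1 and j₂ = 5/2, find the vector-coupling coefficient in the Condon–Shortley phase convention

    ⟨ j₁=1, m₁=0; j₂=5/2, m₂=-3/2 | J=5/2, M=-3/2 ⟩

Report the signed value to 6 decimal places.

√[6·1!1!4!/7! · 1!1!1!4!1!4!] = √(576/35)
  +(−1)^0/∏(0,1,1,1,0,3)! = 1/6  (running 1/6)
  +(−1)^1/∏(1,0,0,0,1,4)! = -1/24  (running 1/8)
⟨..|..⟩ = √(576/35)·(1/8) = +0.507093

+0.507093  (= +√(9/35))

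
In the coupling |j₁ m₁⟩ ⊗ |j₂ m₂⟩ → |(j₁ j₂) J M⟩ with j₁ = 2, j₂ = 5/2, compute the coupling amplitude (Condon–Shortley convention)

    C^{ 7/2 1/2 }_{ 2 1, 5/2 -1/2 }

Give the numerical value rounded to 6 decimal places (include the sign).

√[8·1!3!4!/9! · 3!1!2!3!4!3!] = √(1152/35)
  +(−1)^0/∏(0,1,1,2,2,2)! = 1/8  (running 1/8)
  +(−1)^1/∏(1,0,0,1,3,3)! = -1/36  (running 7/72)
⟨..|..⟩ = √(1152/35)·(7/72) = +0.557773

+√(14/45) = +0.557773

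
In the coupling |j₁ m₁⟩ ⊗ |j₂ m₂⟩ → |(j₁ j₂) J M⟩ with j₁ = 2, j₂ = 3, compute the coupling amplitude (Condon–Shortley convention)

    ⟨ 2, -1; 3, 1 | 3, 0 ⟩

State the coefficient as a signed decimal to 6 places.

+0.182574

√[7·2!2!4!/9! · 1!3!4!2!3!3!] = √(96/5)
  +(−1)^1/∏(1,1,2,3,0,1)! = -1/12  (running -1/12)
  +(−1)^2/∏(2,0,1,2,1,2)! = 1/8  (running 1/24)
⟨..|..⟩ = √(96/5)·(1/24) = +0.182574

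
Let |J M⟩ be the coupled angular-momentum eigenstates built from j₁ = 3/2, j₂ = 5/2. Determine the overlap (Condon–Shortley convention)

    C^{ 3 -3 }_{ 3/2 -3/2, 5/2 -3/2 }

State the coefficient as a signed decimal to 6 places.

-0.612372

triangle: 1!×2!×4!/8! = 48/40320
(j±m)!: 0!×3!×1!×4!×0!×6! = 103680
prefactor² = (2J+1)×Δ×N² = 864
  k=1: −1/(1!×0!×2!×0!×0!×4!) = -1/48
Σ = -1/48  ⇒  CG² = 864×(-1/48)² = 3/8
CG = −√(3/8) = -0.612372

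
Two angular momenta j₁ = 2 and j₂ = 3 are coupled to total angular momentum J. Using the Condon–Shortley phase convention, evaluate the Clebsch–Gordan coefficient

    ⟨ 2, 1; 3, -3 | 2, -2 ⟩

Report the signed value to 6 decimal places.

+√(5/14) = +0.597614

√[5·3!1!3!/8! · 3!1!0!6!0!4!] = √(3240/7)
  +(−1)^0/∏(0,3,1,0,0,3)! = 1/36  (running 1/36)
⟨..|..⟩ = √(3240/7)·(1/36) = +0.597614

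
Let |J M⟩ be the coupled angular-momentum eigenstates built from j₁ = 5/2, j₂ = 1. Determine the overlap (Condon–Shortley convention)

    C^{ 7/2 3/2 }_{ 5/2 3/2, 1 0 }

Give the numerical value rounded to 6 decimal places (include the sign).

√[8·0!5!2!/8! · 4!1!1!1!5!2!] = √(1920/7)
  +(−1)^0/∏(0,0,1,1,4,1)! = 1/24  (running 1/24)
⟨..|..⟩ = √(1920/7)·(1/24) = +0.690066

+0.690066  (= +√(10/21))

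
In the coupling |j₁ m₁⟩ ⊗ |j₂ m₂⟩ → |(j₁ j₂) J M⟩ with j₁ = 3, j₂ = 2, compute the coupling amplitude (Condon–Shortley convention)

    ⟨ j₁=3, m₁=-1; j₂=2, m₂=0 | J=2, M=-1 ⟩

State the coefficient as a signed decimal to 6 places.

j₁+j₂−J=3  J+j₁−j₂=3  J−j₁+j₂=1  j₁+j₂+J+1=8
(j₁±m₁, j₂±m₂, J±M) = (2,4,2,2,1,3)
P² = 36/7
sum k=1..2:
  [1] −1/12 = -1/12
  [2] +1/4 = 1/4
S = 1/6
C² = P²·S² = 1/7 ; C = +0.377964

+0.377964  (= +√(1/7))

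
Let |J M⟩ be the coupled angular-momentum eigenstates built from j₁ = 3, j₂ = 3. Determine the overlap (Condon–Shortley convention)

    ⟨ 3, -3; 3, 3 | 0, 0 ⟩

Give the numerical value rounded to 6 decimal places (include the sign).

+0.377964

√[1·6!0!0!/7! · 0!6!6!0!0!0!] = √(518400/7)
  +(−1)^6/∏(6,0,0,0,0,0)! = 1/720  (running 1/720)
⟨..|..⟩ = √(518400/7)·(1/720) = +0.377964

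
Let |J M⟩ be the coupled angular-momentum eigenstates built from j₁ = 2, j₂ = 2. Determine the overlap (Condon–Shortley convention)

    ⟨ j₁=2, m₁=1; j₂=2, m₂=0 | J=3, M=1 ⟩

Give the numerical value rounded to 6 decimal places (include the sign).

+0.447214  (= +√(1/5))

√[7·1!3!3!/8! · 3!1!2!2!4!2!] = √(36/5)
  +(−1)^0/∏(0,1,1,2,2,1)! = 1/4  (running 1/4)
  +(−1)^1/∏(1,0,0,1,3,2)! = -1/12  (running 1/6)
⟨..|..⟩ = √(36/5)·(1/6) = +0.447214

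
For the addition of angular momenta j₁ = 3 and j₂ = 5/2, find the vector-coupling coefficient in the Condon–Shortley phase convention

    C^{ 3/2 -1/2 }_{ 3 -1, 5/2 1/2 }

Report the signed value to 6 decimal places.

−√(1/105) = -0.097590

√[4·4!2!1!/8! · 2!4!3!2!1!2!] = √(192/35)
  +(−1)^2/∏(2,2,2,1,0,0)! = 1/8  (running 1/8)
  +(−1)^3/∏(3,1,1,0,1,1)! = -1/6  (running -1/24)
⟨..|..⟩ = √(192/35)·(-1/24) = -0.097590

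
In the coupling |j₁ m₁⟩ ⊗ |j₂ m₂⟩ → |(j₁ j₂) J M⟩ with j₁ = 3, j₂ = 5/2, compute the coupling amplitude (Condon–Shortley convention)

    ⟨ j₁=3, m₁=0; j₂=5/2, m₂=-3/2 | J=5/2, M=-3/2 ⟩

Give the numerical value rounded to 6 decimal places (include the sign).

√[6·3!3!2!/9! · 3!3!1!4!1!4!] = √(864/35)
  +(−1)^0/∏(0,3,3,1,0,1)! = 1/36  (running 1/36)
  +(−1)^1/∏(1,2,2,0,1,2)! = -1/8  (running -7/72)
⟨..|..⟩ = √(864/35)·(-7/72) = -0.483046

−√(7/30) = -0.483046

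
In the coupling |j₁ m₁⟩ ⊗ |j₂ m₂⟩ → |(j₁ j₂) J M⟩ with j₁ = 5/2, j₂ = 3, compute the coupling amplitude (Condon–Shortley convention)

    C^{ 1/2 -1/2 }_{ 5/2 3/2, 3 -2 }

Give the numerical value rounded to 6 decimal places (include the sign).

j₁+j₂−J=5  J+j₁−j₂=0  J−j₁+j₂=1  j₁+j₂+J+1=7
(j₁±m₁, j₂±m₂, J±M) = (4,1,1,5,0,1)
P² = 960/7
sum k=1..1:
  [1] −1/24 = -1/24
S = -1/24
C² = P²·S² = 5/21 ; C = -0.487950

−√(5/21) ≈ -0.487950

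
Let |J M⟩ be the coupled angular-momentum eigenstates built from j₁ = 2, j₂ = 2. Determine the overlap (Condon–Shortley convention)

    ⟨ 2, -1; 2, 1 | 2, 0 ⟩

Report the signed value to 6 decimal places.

√[5·2!2!2!/7! · 1!3!3!1!2!2!] = √(8/7)
  +(−1)^1/∏(1,1,2,2,0,0)! = -1/4  (running -1/4)
  +(−1)^2/∏(2,0,1,1,1,1)! = 1/2  (running 1/4)
⟨..|..⟩ = √(8/7)·(1/4) = +0.267261

+√(1/14) = +0.267261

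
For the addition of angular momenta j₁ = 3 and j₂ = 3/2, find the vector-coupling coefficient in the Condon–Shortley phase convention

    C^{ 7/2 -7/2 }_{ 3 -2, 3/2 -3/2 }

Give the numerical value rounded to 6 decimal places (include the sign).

+0.577350

triangle: 1!×5!×2!/9! = 240/362880
(j±m)!: 1!×5!×0!×3!×0!×7! = 3628800
prefactor² = (2J+1)×Δ×N² = 19200
  k=0: +1/(0!×1!×5!×0!×0!×2!) = 1/240
Σ = 1/240  ⇒  CG² = 19200×1/240² = 1/3
CG = +√(1/3) = +0.577350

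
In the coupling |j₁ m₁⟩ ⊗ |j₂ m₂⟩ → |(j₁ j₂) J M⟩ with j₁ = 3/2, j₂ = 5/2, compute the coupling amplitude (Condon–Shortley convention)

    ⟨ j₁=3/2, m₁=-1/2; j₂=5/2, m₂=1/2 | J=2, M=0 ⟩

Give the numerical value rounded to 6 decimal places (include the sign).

-0.267261

j₁+j₂−J=2  J+j₁−j₂=1  J−j₁+j₂=3  j₁+j₂+J+1=7
(j₁±m₁, j₂±m₂, J±M) = (1,2,3,2,2,2)
P² = 8/7
sum k=1..2:
  [1] −1/2 = -1/2
  [2] +1/4 = 1/4
S = -1/4
C² = P²·S² = 1/14 ; C = -0.267261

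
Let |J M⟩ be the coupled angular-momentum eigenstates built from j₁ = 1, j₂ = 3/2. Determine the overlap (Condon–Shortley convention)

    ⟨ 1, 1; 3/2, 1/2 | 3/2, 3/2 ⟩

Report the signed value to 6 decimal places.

triangle: 1!·1!·2!/5! = 2/120
(j±m)!: 2!·0!·2!·1!·3!·0! = 24
prefactor² = (2J+1)·Δ·N² = 8/5
  k=0: +1/(0!·1!·0!·2!·1!·0!) = 1/2
Σ = 1/2  ⇒  CG² = 8/5·1/2² = 2/5
CG = +√(2/5) = +0.632456

+0.632456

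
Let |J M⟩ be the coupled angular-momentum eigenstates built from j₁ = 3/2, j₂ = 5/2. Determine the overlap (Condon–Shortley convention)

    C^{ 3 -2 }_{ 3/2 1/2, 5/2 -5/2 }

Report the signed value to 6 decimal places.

triangle: 1!·2!·4!/8! = 48/40320
(j±m)!: 2!·1!·0!·5!·1!·5! = 28800
prefactor² = (2J+1)·Δ·N² = 240
  k=0: +1/(0!·1!·1!·0!·1!·4!) = 1/24
Σ = 1/24  ⇒  CG² = 240·1/24² = 5/12
CG = +√(5/12) = +0.645497

+√(5/12) ≈ +0.645497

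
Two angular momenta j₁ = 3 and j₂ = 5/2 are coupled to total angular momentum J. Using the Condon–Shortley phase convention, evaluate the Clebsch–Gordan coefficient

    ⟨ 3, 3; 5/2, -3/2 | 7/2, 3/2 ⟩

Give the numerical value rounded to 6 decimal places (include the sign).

triangle: 2!*4!*3!/10! = 288/3628800
(j±m)!: 6!*0!*1!*4!*5!*2! = 4147200
prefactor² = (2J+1)*Δ*N² = 18432/7
  k=0: +1/(0!*2!*0!*1!*4!*2!) = 1/96
Σ = 1/96  ⇒  CG² = 18432/7*1/96² = 2/7
CG = +√(2/7) = +0.534522

+0.534522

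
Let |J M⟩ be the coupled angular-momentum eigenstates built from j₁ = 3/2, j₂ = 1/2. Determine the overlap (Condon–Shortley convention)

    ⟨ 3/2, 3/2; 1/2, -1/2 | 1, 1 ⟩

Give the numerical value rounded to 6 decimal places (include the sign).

+0.866025  (= +√(3/4))

j₁+j₂−J=1  J+j₁−j₂=2  J−j₁+j₂=0  j₁+j₂+J+1=4
(j₁±m₁, j₂±m₂, J±M) = (3,0,0,1,2,0)
P² = 3
sum k=0..0:
  [0] +1/2 = 1/2
S = 1/2
C² = P²·S² = 3/4 ; C = +0.866025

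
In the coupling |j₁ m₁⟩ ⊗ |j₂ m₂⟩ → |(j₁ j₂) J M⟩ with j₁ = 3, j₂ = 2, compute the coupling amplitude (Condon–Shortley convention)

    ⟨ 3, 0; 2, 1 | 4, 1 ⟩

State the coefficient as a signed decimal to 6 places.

-0.462910  (= −√(3/14))

j₁+j₂−J=1  J+j₁−j₂=5  J−j₁+j₂=3  j₁+j₂+J+1=10
(j₁±m₁, j₂±m₂, J±M) = (3,3,3,1,5,3)
P² = 1944/7
sum k=0..1:
  [0] +1/72 = 1/72
  [1] −1/24 = -1/24
S = -1/36
C² = P²·S² = 3/14 ; C = -0.462910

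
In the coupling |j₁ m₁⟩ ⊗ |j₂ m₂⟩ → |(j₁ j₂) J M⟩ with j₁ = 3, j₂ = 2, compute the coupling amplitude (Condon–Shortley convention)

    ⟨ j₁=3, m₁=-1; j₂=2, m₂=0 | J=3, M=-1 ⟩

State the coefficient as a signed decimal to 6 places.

j₁+j₂−J=2  J+j₁−j₂=4  J−j₁+j₂=2  j₁+j₂+J+1=9
(j₁±m₁, j₂±m₂, J±M) = (2,4,2,2,2,4)
P² = 256/15
sum k=0..2:
  [0] +1/96 = 1/96
  [1] −1/6 = -1/6
  [2] +1/16 = 1/16
S = -3/32
C² = P²·S² = 3/20 ; C = -0.387298

-0.387298  (= −√(3/20))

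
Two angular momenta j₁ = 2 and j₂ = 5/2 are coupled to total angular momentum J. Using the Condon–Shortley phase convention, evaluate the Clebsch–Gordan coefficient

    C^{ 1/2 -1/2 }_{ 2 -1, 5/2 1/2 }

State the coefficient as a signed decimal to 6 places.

triangle: 4!*0!*1!/6! = 24/720
(j±m)!: 1!*3!*3!*2!*0!*1! = 72
prefactor² = (2J+1)*Δ*N² = 24/5
  k=3: −1/(3!*1!*0!*0!*0!*1!) = -1/6
Σ = -1/6  ⇒  CG² = 24/5*(-1/6)² = 2/15
CG = −√(2/15) = -0.365148

-0.365148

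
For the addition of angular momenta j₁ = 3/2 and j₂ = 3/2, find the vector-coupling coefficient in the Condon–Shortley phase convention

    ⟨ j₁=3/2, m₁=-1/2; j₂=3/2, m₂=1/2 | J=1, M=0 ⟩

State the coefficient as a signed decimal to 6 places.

−√(1/20) = -0.223607

triangle: 2!*1!*1!/5! = 2/120
(j±m)!: 1!*2!*2!*1!*1!*1! = 4
prefactor² = (2J+1)*Δ*N² = 1/5
  k=1: −1/(1!*1!*1!*1!*0!*0!) = -1
  k=2: +1/(2!*0!*0!*0!*1!*1!) = 1/2
Σ = -1/2  ⇒  CG² = 1/5*(-1/2)² = 1/20
CG = −√(1/20) = -0.223607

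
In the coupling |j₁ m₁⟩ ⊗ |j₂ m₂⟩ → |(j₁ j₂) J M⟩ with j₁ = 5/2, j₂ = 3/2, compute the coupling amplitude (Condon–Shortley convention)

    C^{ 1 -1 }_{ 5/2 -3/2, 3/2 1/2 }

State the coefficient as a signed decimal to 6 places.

+0.547723

j₁+j₂−J=3  J+j₁−j₂=2  J−j₁+j₂=0  j₁+j₂+J+1=6
(j₁±m₁, j₂±m₂, J±M) = (1,4,2,1,0,2)
P² = 24/5
sum k=2..2:
  [2] +1/4 = 1/4
S = 1/4
C² = P²·S² = 3/10 ; C = +0.547723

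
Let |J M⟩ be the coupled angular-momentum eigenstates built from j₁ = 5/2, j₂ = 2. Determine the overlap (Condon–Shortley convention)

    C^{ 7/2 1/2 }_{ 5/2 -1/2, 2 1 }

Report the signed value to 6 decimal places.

-0.557773  (= −√(14/45))

triangle: 1!*4!*3!/9! = 144/362880
(j±m)!: 2!*3!*3!*1!*4!*3! = 10368
prefactor² = (2J+1)*Δ*N² = 1152/35
  k=0: +1/(0!*1!*3!*3!*1!*0!) = 1/36
  k=1: −1/(1!*0!*2!*2!*2!*1!) = -1/8
Σ = -7/72  ⇒  CG² = 1152/35*(-7/72)² = 14/45
CG = −√(14/45) = -0.557773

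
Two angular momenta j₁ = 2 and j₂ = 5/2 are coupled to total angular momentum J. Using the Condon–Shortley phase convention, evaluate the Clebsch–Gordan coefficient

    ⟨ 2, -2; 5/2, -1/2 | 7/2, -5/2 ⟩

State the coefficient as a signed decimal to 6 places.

j₁+j₂−J=1  J+j₁−j₂=3  J−j₁+j₂=4  j₁+j₂+J+1=9
(j₁±m₁, j₂±m₂, J±M) = (0,4,2,3,1,6)
P² = 4608/7
sum k=1..1:
  [1] −1/36 = -1/36
S = -1/36
C² = P²·S² = 32/63 ; C = -0.712697

-0.712697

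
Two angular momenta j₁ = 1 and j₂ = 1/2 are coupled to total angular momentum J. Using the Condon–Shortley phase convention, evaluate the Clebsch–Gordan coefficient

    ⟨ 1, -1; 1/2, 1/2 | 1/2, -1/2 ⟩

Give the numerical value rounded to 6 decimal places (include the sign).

triangle: 1!×1!×0!/3! = 1/6
(j±m)!: 0!×2!×1!×0!×0!×1! = 2
prefactor² = (2J+1)×Δ×N² = 2/3
  k=1: −1/(1!×0!×1!×0!×0!×0!) = -1
Σ = -1  ⇒  CG² = 2/3×(-1)² = 2/3
CG = −√(2/3) = -0.816497

−√(2/3) ≈ -0.816497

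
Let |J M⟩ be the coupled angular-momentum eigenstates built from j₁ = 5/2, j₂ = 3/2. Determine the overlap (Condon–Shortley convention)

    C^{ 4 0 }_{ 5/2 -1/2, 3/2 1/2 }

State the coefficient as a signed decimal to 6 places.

+0.654654

√[9·0!5!3!/9! · 2!3!2!1!4!4!] = √(1728/7)
  +(−1)^0/∏(0,0,3,2,2,1)! = 1/24  (running 1/24)
⟨..|..⟩ = √(1728/7)·(1/24) = +0.654654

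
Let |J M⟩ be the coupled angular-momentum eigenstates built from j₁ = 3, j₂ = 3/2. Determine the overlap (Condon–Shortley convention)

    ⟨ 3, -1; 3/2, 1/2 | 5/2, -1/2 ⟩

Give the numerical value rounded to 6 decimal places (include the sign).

−√(1/70) ≈ -0.119523

triangle: 2!×4!×1!/8! = 48/40320
(j±m)!: 2!×4!×2!×1!×2!×3! = 1152
prefactor² = (2J+1)×Δ×N² = 288/35
  k=1: −1/(1!×1!×3!×1!×1!×0!) = -1/6
  k=2: +1/(2!×0!×2!×0!×2!×1!) = 1/8
Σ = -1/24  ⇒  CG² = 288/35×(-1/24)² = 1/70
CG = −√(1/70) = -0.119523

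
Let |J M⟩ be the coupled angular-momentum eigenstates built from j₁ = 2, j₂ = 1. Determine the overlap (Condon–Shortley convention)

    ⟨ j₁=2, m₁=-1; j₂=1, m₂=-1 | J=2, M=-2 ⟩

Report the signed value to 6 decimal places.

+0.577350

√[5·1!3!1!/6! · 1!3!0!2!0!4!] = √(12)
  +(−1)^0/∏(0,1,3,0,0,1)! = 1/6  (running 1/6)
⟨..|..⟩ = √(12)·(1/6) = +0.577350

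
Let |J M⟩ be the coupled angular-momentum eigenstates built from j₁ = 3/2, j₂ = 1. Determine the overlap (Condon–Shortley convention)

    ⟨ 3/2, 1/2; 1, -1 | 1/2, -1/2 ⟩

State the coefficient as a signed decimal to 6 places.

+0.408248  (= +√(1/6))

j₁+j₂−J=2  J+j₁−j₂=1  J−j₁+j₂=0  j₁+j₂+J+1=4
(j₁±m₁, j₂±m₂, J±M) = (2,1,0,2,0,1)
P² = 2/3
sum k=0..0:
  [0] +1/2 = 1/2
S = 1/2
C² = P²·S² = 1/6 ; C = +0.408248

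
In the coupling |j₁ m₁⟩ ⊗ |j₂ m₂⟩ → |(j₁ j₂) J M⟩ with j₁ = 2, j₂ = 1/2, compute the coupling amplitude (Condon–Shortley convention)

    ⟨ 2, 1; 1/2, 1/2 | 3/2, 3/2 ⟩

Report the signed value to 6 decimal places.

√[4·1!3!0!/5! · 3!1!1!0!3!0!] = √(36/5)
  +(−1)^1/∏(1,0,0,0,3,0)! = -1/6  (running -1/6)
⟨..|..⟩ = √(36/5)·(-1/6) = -0.447214

−√(1/5) ≈ -0.447214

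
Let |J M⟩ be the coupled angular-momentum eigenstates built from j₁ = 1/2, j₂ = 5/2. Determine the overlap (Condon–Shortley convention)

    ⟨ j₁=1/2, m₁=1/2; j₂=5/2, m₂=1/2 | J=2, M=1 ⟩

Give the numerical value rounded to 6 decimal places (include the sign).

triangle: 1!·0!·4!/6! = 24/720
(j±m)!: 1!·0!·3!·2!·3!·1! = 72
prefactor² = (2J+1)·Δ·N² = 12
  k=0: +1/(0!·1!·0!·3!·0!·1!) = 1/6
Σ = 1/6  ⇒  CG² = 12·1/6² = 1/3
CG = +√(1/3) = +0.577350

+√(1/3) = +0.577350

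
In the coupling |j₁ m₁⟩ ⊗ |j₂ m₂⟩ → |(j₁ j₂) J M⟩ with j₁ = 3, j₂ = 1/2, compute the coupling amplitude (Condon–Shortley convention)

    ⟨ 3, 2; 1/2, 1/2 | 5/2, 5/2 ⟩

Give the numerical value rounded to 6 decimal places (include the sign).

-0.377964  (= −√(1/7))

j₁+j₂−J=1  J+j₁−j₂=5  J−j₁+j₂=0  j₁+j₂+J+1=7
(j₁±m₁, j₂±m₂, J±M) = (5,1,1,0,5,0)
P² = 14400/7
sum k=1..1:
  [1] −1/120 = -1/120
S = -1/120
C² = P²·S² = 1/7 ; C = -0.377964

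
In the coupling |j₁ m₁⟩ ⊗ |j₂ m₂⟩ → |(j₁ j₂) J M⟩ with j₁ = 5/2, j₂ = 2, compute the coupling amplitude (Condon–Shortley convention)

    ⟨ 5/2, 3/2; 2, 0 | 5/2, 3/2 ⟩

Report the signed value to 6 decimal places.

j₁+j₂−J=2  J+j₁−j₂=3  J−j₁+j₂=2  j₁+j₂+J+1=8
(j₁±m₁, j₂±m₂, J±M) = (4,1,2,2,4,1)
P² = 288/35
sum k=0..1:
  [0] +1/8 = 1/8
  [1] −1/6 = -1/6
S = -1/24
C² = P²·S² = 1/70 ; C = -0.119523

−√(1/70) ≈ -0.119523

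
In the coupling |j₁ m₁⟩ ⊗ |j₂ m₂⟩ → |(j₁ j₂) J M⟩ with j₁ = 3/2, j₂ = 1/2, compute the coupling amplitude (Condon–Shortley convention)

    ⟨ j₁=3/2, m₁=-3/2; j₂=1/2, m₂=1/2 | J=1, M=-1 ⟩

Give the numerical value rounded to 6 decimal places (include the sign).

triangle: 1!·2!·0!/4! = 2/24
(j±m)!: 0!·3!·1!·0!·0!·2! = 12
prefactor² = (2J+1)·Δ·N² = 3
  k=1: −1/(1!·0!·2!·0!·0!·0!) = -1/2
Σ = -1/2  ⇒  CG² = 3·(-1/2)² = 3/4
CG = −√(3/4) = -0.866025

-0.866025  (= −√(3/4))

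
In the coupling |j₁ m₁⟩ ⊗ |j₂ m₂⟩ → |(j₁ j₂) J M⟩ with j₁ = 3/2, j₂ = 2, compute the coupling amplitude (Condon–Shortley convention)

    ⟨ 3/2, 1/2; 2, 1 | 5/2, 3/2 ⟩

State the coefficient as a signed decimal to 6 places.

j₁+j₂−J=1  J+j₁−j₂=2  J−j₁+j₂=3  j₁+j₂+J+1=7
(j₁±m₁, j₂±m₂, J±M) = (2,1,3,1,4,1)
P² = 144/35
sum k=0..1:
  [0] +1/6 = 1/6
  [1] −1/4 = -1/4
S = -1/12
C² = P²·S² = 1/35 ; C = -0.169031

-0.169031  (= −√(1/35))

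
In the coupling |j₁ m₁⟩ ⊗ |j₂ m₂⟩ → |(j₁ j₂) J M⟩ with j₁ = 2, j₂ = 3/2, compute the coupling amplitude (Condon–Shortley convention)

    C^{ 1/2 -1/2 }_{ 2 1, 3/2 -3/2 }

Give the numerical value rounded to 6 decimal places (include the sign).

+√(1/10) ≈ +0.316228

j₁+j₂−J=3  J+j₁−j₂=1  J−j₁+j₂=0  j₁+j₂+J+1=5
(j₁±m₁, j₂±m₂, J±M) = (3,1,0,3,0,1)
P² = 18/5
sum k=0..0:
  [0] +1/6 = 1/6
S = 1/6
C² = P²·S² = 1/10 ; C = +0.316228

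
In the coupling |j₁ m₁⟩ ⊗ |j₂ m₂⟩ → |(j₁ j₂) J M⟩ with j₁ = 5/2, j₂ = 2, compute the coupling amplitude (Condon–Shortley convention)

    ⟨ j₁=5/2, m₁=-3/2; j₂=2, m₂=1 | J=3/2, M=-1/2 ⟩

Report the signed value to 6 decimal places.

j₁+j₂−J=3  J+j₁−j₂=2  J−j₁+j₂=1  j₁+j₂+J+1=7
(j₁±m₁, j₂±m₂, J±M) = (1,4,3,1,1,2)
P² = 96/35
sum k=2..3:
  [2] +1/4 = 1/4
  [3] −1/6 = -1/6
S = 1/12
C² = P²·S² = 2/105 ; C = +0.138013

+√(2/105) ≈ +0.138013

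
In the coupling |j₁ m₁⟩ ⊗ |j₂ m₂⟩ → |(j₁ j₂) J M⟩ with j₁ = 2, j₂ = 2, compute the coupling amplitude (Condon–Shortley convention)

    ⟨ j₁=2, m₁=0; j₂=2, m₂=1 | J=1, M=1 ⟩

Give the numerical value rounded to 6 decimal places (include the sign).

j₁+j₂−J=3  J+j₁−j₂=1  J−j₁+j₂=1  j₁+j₂+J+1=6
(j₁±m₁, j₂±m₂, J±M) = (2,2,3,1,2,0)
P² = 6/5
sum k=2..2:
  [2] +1/2 = 1/2
S = 1/2
C² = P²·S² = 3/10 ; C = +0.547723

+0.547723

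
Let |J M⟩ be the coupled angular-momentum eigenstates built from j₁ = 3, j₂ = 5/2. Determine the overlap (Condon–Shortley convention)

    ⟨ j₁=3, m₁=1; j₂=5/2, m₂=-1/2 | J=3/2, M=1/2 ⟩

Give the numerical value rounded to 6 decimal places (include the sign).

triangle: 4!*2!*1!/8! = 48/40320
(j±m)!: 4!*2!*2!*3!*2!*1! = 1152
prefactor² = (2J+1)*Δ*N² = 192/35
  k=1: −1/(1!*3!*1!*1!*1!*0!) = -1/6
  k=2: +1/(2!*2!*0!*0!*2!*1!) = 1/8
Σ = -1/24  ⇒  CG² = 192/35*(-1/24)² = 1/105
CG = −√(1/105) = -0.097590

-0.097590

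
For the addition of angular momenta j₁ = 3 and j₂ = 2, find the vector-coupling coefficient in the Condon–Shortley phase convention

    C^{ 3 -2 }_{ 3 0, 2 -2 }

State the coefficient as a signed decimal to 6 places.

+0.577350  (= +√(1/3))

√[7·2!4!2!/9! · 3!3!0!4!1!5!] = √(192)
  +(−1)^0/∏(0,2,3,0,1,2)! = 1/24  (running 1/24)
⟨..|..⟩ = √(192)·(1/24) = +0.577350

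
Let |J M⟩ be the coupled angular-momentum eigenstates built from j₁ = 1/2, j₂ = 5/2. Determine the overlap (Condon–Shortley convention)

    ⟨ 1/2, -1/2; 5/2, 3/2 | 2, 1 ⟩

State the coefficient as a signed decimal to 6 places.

√[5·1!0!4!/6! · 0!1!4!1!3!1!] = √(24)
  +(−1)^1/∏(1,0,0,3,0,1)! = -1/6  (running -1/6)
⟨..|..⟩ = √(24)·(-1/6) = -0.816497

−√(2/3) = -0.816497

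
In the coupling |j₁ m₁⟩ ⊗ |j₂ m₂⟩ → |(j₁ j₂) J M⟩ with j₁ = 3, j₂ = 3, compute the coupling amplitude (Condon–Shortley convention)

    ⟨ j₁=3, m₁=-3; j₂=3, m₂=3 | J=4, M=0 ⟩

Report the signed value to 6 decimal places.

+√(9/154) ≈ +0.241747

triangle: 2!·4!·4!/11! = 1152/39916800
(j±m)!: 0!·6!·6!·0!·4!·4! = 298598400
prefactor² = (2J+1)·Δ·N² = 5971968/77
  k=2: +1/(2!·0!·4!·4!·0!·0!) = 1/1152
Σ = 1/1152  ⇒  CG² = 5971968/77·1/1152² = 9/154
CG = +√(9/154) = +0.241747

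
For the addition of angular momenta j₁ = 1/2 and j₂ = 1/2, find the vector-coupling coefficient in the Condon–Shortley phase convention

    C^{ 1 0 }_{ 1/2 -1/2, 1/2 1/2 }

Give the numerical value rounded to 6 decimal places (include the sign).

j₁+j₂−J=0  J+j₁−j₂=1  J−j₁+j₂=1  j₁+j₂+J+1=3
(j₁±m₁, j₂±m₂, J±M) = (0,1,1,0,1,1)
P² = 1/2
sum k=0..0:
  [0] +1/1 = 1
S = 1
C² = P²·S² = 1/2 ; C = +0.707107

+0.707107  (= +√(1/2))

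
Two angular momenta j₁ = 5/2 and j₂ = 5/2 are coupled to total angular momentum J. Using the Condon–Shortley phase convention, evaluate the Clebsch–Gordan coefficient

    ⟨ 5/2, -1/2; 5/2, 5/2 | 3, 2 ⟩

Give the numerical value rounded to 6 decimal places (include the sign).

triangle: 2!*3!*3!/9! = 72/362880
(j±m)!: 2!*3!*5!*0!*5!*1! = 172800
prefactor² = (2J+1)*Δ*N² = 240
  k=2: +1/(2!*0!*1!*3!*2!*0!) = 1/24
Σ = 1/24  ⇒  CG² = 240*1/24² = 5/12
CG = +√(5/12) = +0.645497

+0.645497  (= +√(5/12))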